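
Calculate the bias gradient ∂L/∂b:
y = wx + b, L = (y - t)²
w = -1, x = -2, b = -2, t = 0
∂L/∂b = 0

y = wx + b = (-1)(-2) + -2 = 0
∂L/∂y = 2(y - t) = 2(0 - 0) = 0
∂y/∂b = 1
∂L/∂b = ∂L/∂y · ∂y/∂b = 0 × 1 = 0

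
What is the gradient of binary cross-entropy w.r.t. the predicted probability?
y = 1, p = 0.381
∂L/∂p = -2.625

∂L/∂p = -y/p + (1-y)/(1-p) = -1/0.381 + 0 = -2.625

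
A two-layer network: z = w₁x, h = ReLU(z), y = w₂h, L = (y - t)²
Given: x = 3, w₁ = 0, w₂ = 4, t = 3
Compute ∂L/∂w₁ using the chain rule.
∂L/∂w₁ = 0

Forward pass:
z = w₁x = 0×3 = 0
h = ReLU(0) = 0
y = w₂h = 4×0 = 0

Backward pass:
∂L/∂y = 2(y - t) = 2(0 - 3) = -6
∂y/∂h = w₂ = 4
∂h/∂z = 0 (ReLU derivative)
∂z/∂w₁ = x = 3

∂L/∂w₁ = -6 × 4 × 0 × 3 = 0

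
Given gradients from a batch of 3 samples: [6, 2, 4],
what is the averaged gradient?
Average gradient = 4

Average = (1/3)(6 + 2 + 4) = 12/3 = 4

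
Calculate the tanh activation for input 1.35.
0.8741

tanh(1.35) = (e^(1.35) - e^(-1.35))/(e^(1.35) + e^(-1.35)) = 0.8741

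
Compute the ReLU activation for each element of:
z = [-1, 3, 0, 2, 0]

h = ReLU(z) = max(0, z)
h = [0, 3, 0, 2, 0]

ReLU applied element-wise: max(0,-1)=0, max(0,3)=3, max(0,0)=0, max(0,2)=2, max(0,0)=0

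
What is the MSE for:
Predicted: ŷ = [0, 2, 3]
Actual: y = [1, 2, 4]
MSE = 0.6667

MSE = (1/3)((0-1)² + (2-2)² + (3-4)²) = (1/3)(1 + 0 + 1) = 0.6667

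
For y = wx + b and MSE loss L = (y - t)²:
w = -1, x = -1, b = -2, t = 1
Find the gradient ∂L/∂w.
∂L/∂w = 4

y = wx + b = (-1)(-1) + -2 = -1
∂L/∂y = 2(y - t) = 2(-1 - 1) = -4
∂y/∂w = x = -1
∂L/∂w = ∂L/∂y · ∂y/∂w = -4 × -1 = 4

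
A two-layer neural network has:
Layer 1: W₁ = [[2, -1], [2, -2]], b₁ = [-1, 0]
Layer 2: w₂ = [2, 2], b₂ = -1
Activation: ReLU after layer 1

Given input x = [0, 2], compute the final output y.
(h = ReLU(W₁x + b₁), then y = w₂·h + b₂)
y = -1

Layer 1 pre-activation: z₁ = [-3, -4]
After ReLU: h = [0, 0]
Layer 2 output: y = 2×0 + 2×0 + -1 = -1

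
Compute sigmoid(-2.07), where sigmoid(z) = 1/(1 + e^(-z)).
0.112

sigmoid(-2.07) = 1/(1 + e^(2.07)) = 1/(1 + 7.925) = 0.112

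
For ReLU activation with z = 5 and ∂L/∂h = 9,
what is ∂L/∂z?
∂L/∂z = 9

h = ReLU(5) = 5
Since z > 0: ∂h/∂z = 1
∂L/∂z = ∂L/∂h · ∂h/∂z = 9 × 1 = 9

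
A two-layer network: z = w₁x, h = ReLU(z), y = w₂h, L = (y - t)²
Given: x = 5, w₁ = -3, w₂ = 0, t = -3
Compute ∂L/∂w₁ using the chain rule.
∂L/∂w₁ = 0

Forward pass:
z = w₁x = -3×5 = -15
h = ReLU(-15) = 0
y = w₂h = 0×0 = 0

Backward pass:
∂L/∂y = 2(y - t) = 2(0 - -3) = 6
∂y/∂h = w₂ = 0
∂h/∂z = 0 (ReLU derivative)
∂z/∂w₁ = x = 5

∂L/∂w₁ = 6 × 0 × 0 × 5 = 0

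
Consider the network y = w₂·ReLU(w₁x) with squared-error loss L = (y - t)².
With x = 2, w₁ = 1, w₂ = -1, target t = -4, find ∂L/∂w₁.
∂L/∂w₁ = -8

Forward pass:
z = w₁x = 1×2 = 2
h = ReLU(2) = 2
y = w₂h = -1×2 = -2

Backward pass:
∂L/∂y = 2(y - t) = 2(-2 - -4) = 4
∂y/∂h = w₂ = -1
∂h/∂z = 1 (ReLU derivative)
∂z/∂w₁ = x = 2

∂L/∂w₁ = 4 × -1 × 1 × 2 = -8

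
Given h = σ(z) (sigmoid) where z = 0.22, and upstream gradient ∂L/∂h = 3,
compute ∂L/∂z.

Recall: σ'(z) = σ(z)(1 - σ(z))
∂L/∂z = 0.741

σ(0.22) = 0.5548
σ'(0.22) = σ(0.22)(1 - σ(0.22)) = 0.5548 × 0.4452 = 0.247
∂L/∂z = ∂L/∂h · σ'(z) = 3 × 0.247 = 0.741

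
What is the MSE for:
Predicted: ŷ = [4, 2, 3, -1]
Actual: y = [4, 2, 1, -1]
MSE = 1

MSE = (1/4)((4-4)² + (2-2)² + (3-1)² + (-1--1)²) = (1/4)(0 + 0 + 4 + 0) = 1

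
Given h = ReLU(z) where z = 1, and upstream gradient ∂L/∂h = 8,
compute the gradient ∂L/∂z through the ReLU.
∂L/∂z = 8

h = ReLU(1) = 1
Since z > 0: ∂h/∂z = 1
∂L/∂z = ∂L/∂h · ∂h/∂z = 8 × 1 = 8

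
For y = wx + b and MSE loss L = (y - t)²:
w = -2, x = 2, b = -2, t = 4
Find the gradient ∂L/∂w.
∂L/∂w = -40

y = wx + b = (-2)(2) + -2 = -6
∂L/∂y = 2(y - t) = 2(-6 - 4) = -20
∂y/∂w = x = 2
∂L/∂w = ∂L/∂y · ∂y/∂w = -20 × 2 = -40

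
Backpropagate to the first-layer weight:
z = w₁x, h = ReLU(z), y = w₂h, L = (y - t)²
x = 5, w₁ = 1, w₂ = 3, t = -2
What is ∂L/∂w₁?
∂L/∂w₁ = 510

Forward pass:
z = w₁x = 1×5 = 5
h = ReLU(5) = 5
y = w₂h = 3×5 = 15

Backward pass:
∂L/∂y = 2(y - t) = 2(15 - -2) = 34
∂y/∂h = w₂ = 3
∂h/∂z = 1 (ReLU derivative)
∂z/∂w₁ = x = 5

∂L/∂w₁ = 34 × 3 × 1 × 5 = 510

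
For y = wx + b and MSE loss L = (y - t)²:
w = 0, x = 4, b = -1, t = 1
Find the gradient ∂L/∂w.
∂L/∂w = -16

y = wx + b = (0)(4) + -1 = -1
∂L/∂y = 2(y - t) = 2(-1 - 1) = -4
∂y/∂w = x = 4
∂L/∂w = ∂L/∂y · ∂y/∂w = -4 × 4 = -16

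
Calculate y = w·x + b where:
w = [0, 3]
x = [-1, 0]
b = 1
y = 1

y = (0)(-1) + (3)(0) + 1 = 1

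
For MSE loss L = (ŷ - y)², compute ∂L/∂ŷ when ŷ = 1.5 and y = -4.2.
∂L/∂ŷ = 11.4

∂L/∂ŷ = 2(ŷ - y) = 2(1.5 - -4.2) = 2(5.7) = 11.4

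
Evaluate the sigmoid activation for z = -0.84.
0.3015

sigmoid(-0.84) = 1/(1 + e^(0.84)) = 1/(1 + 2.316) = 0.3015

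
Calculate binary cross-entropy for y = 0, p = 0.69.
L = 1.171

L = -0·log(0.69) - 1·log(0.31) = -log(0.31) = 1.171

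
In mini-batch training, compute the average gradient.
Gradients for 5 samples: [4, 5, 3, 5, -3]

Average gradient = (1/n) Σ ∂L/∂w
Average gradient = 2.8

Average = (1/5)(4 + 5 + 3 + 5 + -3) = 14/5 = 2.8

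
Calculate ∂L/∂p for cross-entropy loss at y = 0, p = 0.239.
∂L/∂p = 1.314

∂L/∂p = -y/p + (1-y)/(1-p) = 0 + 1/0.761 = 1.314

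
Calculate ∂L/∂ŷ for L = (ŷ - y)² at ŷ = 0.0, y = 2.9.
∂L/∂ŷ = -5.8

∂L/∂ŷ = 2(ŷ - y) = 2(0.0 - 2.9) = 2(-2.9) = -5.8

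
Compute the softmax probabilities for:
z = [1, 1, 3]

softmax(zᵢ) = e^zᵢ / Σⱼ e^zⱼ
p = [0.1065, 0.1065, 0.787]

exp(z) = [2.718, 2.718, 20.09]
Sum = 25.52
p = [0.1065, 0.1065, 0.787]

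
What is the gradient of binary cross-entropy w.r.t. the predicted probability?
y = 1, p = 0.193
∂L/∂p = -5.181

∂L/∂p = -y/p + (1-y)/(1-p) = -1/0.193 + 0 = -5.181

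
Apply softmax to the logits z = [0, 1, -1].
p = [0.2447, 0.6652, 0.09]

exp(z) = [1, 2.718, 0.3679]
Sum = 4.086
p = [0.2447, 0.6652, 0.09]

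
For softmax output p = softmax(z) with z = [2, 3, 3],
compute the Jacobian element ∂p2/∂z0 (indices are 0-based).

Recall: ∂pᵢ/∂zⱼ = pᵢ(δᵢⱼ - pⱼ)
∂p2/∂z0 = -0.06561

p = softmax(z) = [0.1554, 0.4223, 0.4223]
p2 = 0.4223, p0 = 0.1554

∂p2/∂z0 = -p2 × p0 = -0.4223 × 0.1554 = -0.06561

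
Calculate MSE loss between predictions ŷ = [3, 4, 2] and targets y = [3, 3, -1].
MSE = 3.333

MSE = (1/3)((3-3)² + (4-3)² + (2--1)²) = (1/3)(0 + 1 + 9) = 3.333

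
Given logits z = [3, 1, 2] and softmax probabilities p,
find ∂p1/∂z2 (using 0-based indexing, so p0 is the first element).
∂p1/∂z2 = -0.02203

p = softmax(z) = [0.6652, 0.09003, 0.2447]
p1 = 0.09003, p2 = 0.2447

∂p1/∂z2 = -p1 × p2 = -0.09003 × 0.2447 = -0.02203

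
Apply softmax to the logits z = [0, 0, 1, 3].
p = [0.0403, 0.0403, 0.1096, 0.8098]

exp(z) = [1, 1, 2.718, 20.09]
Sum = 24.8
p = [0.0403, 0.0403, 0.1096, 0.8098]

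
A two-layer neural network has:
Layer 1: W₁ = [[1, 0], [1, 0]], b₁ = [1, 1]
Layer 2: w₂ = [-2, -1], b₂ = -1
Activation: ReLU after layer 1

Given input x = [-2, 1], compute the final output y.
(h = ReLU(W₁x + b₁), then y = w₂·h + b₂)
y = -1

Layer 1 pre-activation: z₁ = [-1, -1]
After ReLU: h = [0, 0]
Layer 2 output: y = -2×0 + -1×0 + -1 = -1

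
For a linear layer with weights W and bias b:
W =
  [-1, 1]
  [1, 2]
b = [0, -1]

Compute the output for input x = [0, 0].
y = [0, -1]

Wx = [-1×0 + 1×0, 1×0 + 2×0]
   = [0, 0]
y = Wx + b = [0 + 0, 0 + -1] = [0, -1]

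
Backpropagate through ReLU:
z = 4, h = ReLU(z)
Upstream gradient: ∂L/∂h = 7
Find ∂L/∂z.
∂L/∂z = 7

h = ReLU(4) = 4
Since z > 0: ∂h/∂z = 1
∂L/∂z = ∂L/∂h · ∂h/∂z = 7 × 1 = 7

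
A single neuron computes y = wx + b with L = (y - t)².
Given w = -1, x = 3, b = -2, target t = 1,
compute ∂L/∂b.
∂L/∂b = -12

y = wx + b = (-1)(3) + -2 = -5
∂L/∂y = 2(y - t) = 2(-5 - 1) = -12
∂y/∂b = 1
∂L/∂b = ∂L/∂y · ∂y/∂b = -12 × 1 = -12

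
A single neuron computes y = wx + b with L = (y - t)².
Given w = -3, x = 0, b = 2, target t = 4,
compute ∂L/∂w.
∂L/∂w = 0

y = wx + b = (-3)(0) + 2 = 2
∂L/∂y = 2(y - t) = 2(2 - 4) = -4
∂y/∂w = x = 0
∂L/∂w = ∂L/∂y · ∂y/∂w = -4 × 0 = 0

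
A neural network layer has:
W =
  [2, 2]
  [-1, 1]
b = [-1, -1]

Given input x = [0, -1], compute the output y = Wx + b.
y = [-3, -2]

Wx = [2×0 + 2×-1, -1×0 + 1×-1]
   = [-2, -1]
y = Wx + b = [-2 + -1, -1 + -1] = [-3, -2]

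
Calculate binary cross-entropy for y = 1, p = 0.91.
L = 0.09431

L = -1·log(0.91) - 0·log(0.09) = -log(0.91) = 0.09431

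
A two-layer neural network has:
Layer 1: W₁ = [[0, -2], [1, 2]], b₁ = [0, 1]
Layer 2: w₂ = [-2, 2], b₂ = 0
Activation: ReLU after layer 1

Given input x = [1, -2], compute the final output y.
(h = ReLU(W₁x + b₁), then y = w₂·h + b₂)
y = -8

Layer 1 pre-activation: z₁ = [4, -2]
After ReLU: h = [4, 0]
Layer 2 output: y = -2×4 + 2×0 + 0 = -8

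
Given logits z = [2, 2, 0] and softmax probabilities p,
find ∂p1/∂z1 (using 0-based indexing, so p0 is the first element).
∂p1/∂z1 = 0.249

p = softmax(z) = [0.4683, 0.4683, 0.06338]
p1 = 0.4683

∂p1/∂z1 = p1(1 - p1) = 0.4683 × (1 - 0.4683) = 0.249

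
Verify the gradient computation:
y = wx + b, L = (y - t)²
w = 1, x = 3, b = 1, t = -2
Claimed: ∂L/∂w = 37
Incorrect

y = (1)(3) + 1 = 4
∂L/∂y = 2(y - t) = 2(4 - -2) = 12
∂y/∂w = x = 3
∂L/∂w = 12 × 3 = 36

Claimed value: 37
Incorrect: The correct gradient is 36.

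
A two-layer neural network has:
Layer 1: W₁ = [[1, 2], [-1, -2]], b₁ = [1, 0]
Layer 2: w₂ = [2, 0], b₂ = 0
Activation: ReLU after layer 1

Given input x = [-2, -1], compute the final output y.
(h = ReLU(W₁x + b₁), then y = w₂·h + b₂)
y = 0

Layer 1 pre-activation: z₁ = [-3, 4]
After ReLU: h = [0, 4]
Layer 2 output: y = 2×0 + 0×4 + 0 = 0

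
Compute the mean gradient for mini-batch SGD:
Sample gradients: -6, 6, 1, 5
Average gradient = 1.5

Average = (1/4)(-6 + 6 + 1 + 5) = 6/4 = 1.5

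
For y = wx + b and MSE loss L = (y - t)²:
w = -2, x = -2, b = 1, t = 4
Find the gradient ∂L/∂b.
∂L/∂b = 2

y = wx + b = (-2)(-2) + 1 = 5
∂L/∂y = 2(y - t) = 2(5 - 4) = 2
∂y/∂b = 1
∂L/∂b = ∂L/∂y · ∂y/∂b = 2 × 1 = 2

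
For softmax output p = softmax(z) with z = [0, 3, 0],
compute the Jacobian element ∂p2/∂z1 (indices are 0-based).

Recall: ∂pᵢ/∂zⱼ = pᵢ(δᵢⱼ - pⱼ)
∂p2/∂z1 = -0.04118

p = softmax(z) = [0.04528, 0.9094, 0.04528]
p2 = 0.04528, p1 = 0.9094

∂p2/∂z1 = -p2 × p1 = -0.04528 × 0.9094 = -0.04118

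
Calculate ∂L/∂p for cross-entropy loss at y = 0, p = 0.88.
∂L/∂p = 8.333

∂L/∂p = -y/p + (1-y)/(1-p) = 0 + 1/0.12 = 8.333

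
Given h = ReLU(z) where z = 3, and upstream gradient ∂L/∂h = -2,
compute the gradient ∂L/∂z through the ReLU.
∂L/∂z = -2

h = ReLU(3) = 3
Since z > 0: ∂h/∂z = 1
∂L/∂z = ∂L/∂h · ∂h/∂z = -2 × 1 = -2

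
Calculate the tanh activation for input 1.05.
0.7818

tanh(1.05) = (e^(1.05) - e^(-1.05))/(e^(1.05) + e^(-1.05)) = 0.7818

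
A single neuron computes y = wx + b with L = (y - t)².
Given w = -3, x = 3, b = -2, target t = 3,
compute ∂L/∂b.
∂L/∂b = -28

y = wx + b = (-3)(3) + -2 = -11
∂L/∂y = 2(y - t) = 2(-11 - 3) = -28
∂y/∂b = 1
∂L/∂b = ∂L/∂y · ∂y/∂b = -28 × 1 = -28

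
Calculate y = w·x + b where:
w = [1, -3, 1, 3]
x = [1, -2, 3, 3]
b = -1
y = 18

y = (1)(1) + (-3)(-2) + (1)(3) + (3)(3) + -1 = 18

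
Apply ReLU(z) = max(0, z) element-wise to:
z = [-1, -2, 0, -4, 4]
h = [0, 0, 0, 0, 4]

ReLU applied element-wise: max(0,-1)=0, max(0,-2)=0, max(0,0)=0, max(0,-4)=0, max(0,4)=4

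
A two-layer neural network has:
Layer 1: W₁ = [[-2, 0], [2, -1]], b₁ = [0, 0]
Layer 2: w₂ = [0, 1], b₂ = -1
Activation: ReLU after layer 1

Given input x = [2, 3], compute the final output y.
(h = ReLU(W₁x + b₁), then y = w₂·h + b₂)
y = 0

Layer 1 pre-activation: z₁ = [-4, 1]
After ReLU: h = [0, 1]
Layer 2 output: y = 0×0 + 1×1 + -1 = 0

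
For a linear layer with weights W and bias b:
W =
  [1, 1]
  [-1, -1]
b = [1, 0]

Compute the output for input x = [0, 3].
y = [4, -3]

Wx = [1×0 + 1×3, -1×0 + -1×3]
   = [3, -3]
y = Wx + b = [3 + 1, -3 + 0] = [4, -3]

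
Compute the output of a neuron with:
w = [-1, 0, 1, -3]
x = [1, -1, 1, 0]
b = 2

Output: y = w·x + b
y = 2

y = (-1)(1) + (0)(-1) + (1)(1) + (-3)(0) + 2 = 2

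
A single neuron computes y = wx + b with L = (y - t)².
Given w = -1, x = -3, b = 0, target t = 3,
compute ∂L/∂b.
∂L/∂b = 0

y = wx + b = (-1)(-3) + 0 = 3
∂L/∂y = 2(y - t) = 2(3 - 3) = 0
∂y/∂b = 1
∂L/∂b = ∂L/∂y · ∂y/∂b = 0 × 1 = 0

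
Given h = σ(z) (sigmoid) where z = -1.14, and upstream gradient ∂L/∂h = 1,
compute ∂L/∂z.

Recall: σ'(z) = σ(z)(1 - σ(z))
∂L/∂z = 0.1836

σ(-1.14) = 0.2423
σ'(-1.14) = σ(-1.14)(1 - σ(-1.14)) = 0.2423 × 0.7577 = 0.1836
∂L/∂z = ∂L/∂h · σ'(z) = 1 × 0.1836 = 0.1836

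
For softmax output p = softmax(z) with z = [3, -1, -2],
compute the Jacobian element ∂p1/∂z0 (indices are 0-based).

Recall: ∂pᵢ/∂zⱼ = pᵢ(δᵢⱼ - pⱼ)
∂p1/∂z0 = -0.01743

p = softmax(z) = [0.9756, 0.01787, 0.006573]
p1 = 0.01787, p0 = 0.9756

∂p1/∂z0 = -p1 × p0 = -0.01787 × 0.9756 = -0.01743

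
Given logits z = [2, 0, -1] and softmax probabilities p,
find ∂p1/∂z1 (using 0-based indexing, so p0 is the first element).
∂p1/∂z1 = 0.1012

p = softmax(z) = [0.8438, 0.1142, 0.04201]
p1 = 0.1142

∂p1/∂z1 = p1(1 - p1) = 0.1142 × (1 - 0.1142) = 0.1012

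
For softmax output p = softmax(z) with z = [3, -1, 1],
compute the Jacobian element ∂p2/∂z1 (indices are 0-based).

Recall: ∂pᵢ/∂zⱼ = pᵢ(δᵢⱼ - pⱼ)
∂p2/∂z1 = -0.001862

p = softmax(z) = [0.8668, 0.01588, 0.1173]
p2 = 0.1173, p1 = 0.01588

∂p2/∂z1 = -p2 × p1 = -0.1173 × 0.01588 = -0.001862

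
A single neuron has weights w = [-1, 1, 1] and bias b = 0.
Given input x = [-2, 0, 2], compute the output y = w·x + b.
y = 4

y = (-1)(-2) + (1)(0) + (1)(2) + 0 = 4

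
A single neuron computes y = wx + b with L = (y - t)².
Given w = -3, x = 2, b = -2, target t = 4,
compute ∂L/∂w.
∂L/∂w = -48

y = wx + b = (-3)(2) + -2 = -8
∂L/∂y = 2(y - t) = 2(-8 - 4) = -24
∂y/∂w = x = 2
∂L/∂w = ∂L/∂y · ∂y/∂w = -24 × 2 = -48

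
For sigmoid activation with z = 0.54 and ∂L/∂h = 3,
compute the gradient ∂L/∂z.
∂L/∂z = 0.6979

σ(0.54) = 0.6318
σ'(0.54) = σ(0.54)(1 - σ(0.54)) = 0.6318 × 0.3682 = 0.2326
∂L/∂z = ∂L/∂h · σ'(z) = 3 × 0.2326 = 0.6979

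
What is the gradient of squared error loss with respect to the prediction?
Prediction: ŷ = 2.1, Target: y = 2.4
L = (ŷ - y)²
∂L/∂ŷ = -0.6

∂L/∂ŷ = 2(ŷ - y) = 2(2.1 - 2.4) = 2(-0.3) = -0.6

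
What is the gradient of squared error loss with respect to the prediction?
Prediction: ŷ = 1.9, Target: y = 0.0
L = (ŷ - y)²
∂L/∂ŷ = 3.8

∂L/∂ŷ = 2(ŷ - y) = 2(1.9 - 0.0) = 2(1.9) = 3.8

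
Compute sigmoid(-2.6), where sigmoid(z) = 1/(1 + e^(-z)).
0.06914

sigmoid(-2.6) = 1/(1 + e^(2.6)) = 1/(1 + 13.46) = 0.06914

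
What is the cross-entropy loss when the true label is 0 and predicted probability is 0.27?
L = 0.3147

L = -0·log(0.27) - 1·log(0.73) = -log(0.73) = 0.3147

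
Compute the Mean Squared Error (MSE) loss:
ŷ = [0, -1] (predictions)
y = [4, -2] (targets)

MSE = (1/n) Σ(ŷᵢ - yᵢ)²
MSE = 8.5

MSE = (1/2)((0-4)² + (-1--2)²) = (1/2)(16 + 1) = 8.5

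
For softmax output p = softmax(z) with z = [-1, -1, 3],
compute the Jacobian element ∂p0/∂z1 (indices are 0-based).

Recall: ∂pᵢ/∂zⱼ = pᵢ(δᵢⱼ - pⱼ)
∂p0/∂z1 = -0.0003122

p = softmax(z) = [0.01767, 0.01767, 0.9647]
p0 = 0.01767, p1 = 0.01767

∂p0/∂z1 = -p0 × p1 = -0.01767 × 0.01767 = -0.0003122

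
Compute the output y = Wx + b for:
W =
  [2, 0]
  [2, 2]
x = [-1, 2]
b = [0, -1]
y = [-2, 1]

Wx = [2×-1 + 0×2, 2×-1 + 2×2]
   = [-2, 2]
y = Wx + b = [-2 + 0, 2 + -1] = [-2, 1]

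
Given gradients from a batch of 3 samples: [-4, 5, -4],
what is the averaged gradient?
Average gradient = -1

Average = (1/3)(-4 + 5 + -4) = -3/3 = -1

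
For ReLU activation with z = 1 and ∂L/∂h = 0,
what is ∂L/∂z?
∂L/∂z = 0

h = ReLU(1) = 1
Since z > 0: ∂h/∂z = 1
∂L/∂z = ∂L/∂h · ∂h/∂z = 0 × 1 = 0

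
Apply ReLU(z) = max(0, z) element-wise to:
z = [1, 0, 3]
h = [1, 0, 3]

ReLU applied element-wise: max(0,1)=1, max(0,0)=0, max(0,3)=3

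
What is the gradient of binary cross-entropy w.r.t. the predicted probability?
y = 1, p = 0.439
∂L/∂p = -2.278

∂L/∂p = -y/p + (1-y)/(1-p) = -1/0.439 + 0 = -2.278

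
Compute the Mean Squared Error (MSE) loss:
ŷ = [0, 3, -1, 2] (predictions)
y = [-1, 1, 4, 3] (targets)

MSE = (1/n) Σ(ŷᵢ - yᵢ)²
MSE = 7.75

MSE = (1/4)((0--1)² + (3-1)² + (-1-4)² + (2-3)²) = (1/4)(1 + 4 + 25 + 1) = 7.75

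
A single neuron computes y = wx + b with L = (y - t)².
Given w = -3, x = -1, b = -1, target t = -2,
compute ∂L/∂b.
∂L/∂b = 8

y = wx + b = (-3)(-1) + -1 = 2
∂L/∂y = 2(y - t) = 2(2 - -2) = 8
∂y/∂b = 1
∂L/∂b = ∂L/∂y · ∂y/∂b = 8 × 1 = 8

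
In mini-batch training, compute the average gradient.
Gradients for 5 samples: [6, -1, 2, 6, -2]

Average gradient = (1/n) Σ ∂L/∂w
Average gradient = 2.2

Average = (1/5)(6 + -1 + 2 + 6 + -2) = 11/5 = 2.2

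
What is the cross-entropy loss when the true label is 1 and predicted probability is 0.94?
L = 0.06188

L = -1·log(0.94) - 0·log(0.06) = -log(0.94) = 0.06188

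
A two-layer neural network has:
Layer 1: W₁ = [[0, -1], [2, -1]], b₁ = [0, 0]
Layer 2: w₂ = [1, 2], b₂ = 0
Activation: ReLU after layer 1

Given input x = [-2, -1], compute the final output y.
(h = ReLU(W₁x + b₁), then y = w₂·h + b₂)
y = 1

Layer 1 pre-activation: z₁ = [1, -3]
After ReLU: h = [1, 0]
Layer 2 output: y = 1×1 + 2×0 + 0 = 1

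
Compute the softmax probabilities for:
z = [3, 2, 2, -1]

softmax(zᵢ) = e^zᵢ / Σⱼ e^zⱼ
p = [0.5701, 0.2097, 0.2097, 0.0104]

exp(z) = [20.09, 7.389, 7.389, 0.3679]
Sum = 35.23
p = [0.5701, 0.2097, 0.2097, 0.0104]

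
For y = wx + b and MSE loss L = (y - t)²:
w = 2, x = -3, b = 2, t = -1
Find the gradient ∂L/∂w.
∂L/∂w = 18

y = wx + b = (2)(-3) + 2 = -4
∂L/∂y = 2(y - t) = 2(-4 - -1) = -6
∂y/∂w = x = -3
∂L/∂w = ∂L/∂y · ∂y/∂w = -6 × -3 = 18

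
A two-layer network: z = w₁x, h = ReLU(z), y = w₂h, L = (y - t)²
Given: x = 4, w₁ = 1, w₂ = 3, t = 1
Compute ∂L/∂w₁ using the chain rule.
∂L/∂w₁ = 264

Forward pass:
z = w₁x = 1×4 = 4
h = ReLU(4) = 4
y = w₂h = 3×4 = 12

Backward pass:
∂L/∂y = 2(y - t) = 2(12 - 1) = 22
∂y/∂h = w₂ = 3
∂h/∂z = 1 (ReLU derivative)
∂z/∂w₁ = x = 4

∂L/∂w₁ = 22 × 3 × 1 × 4 = 264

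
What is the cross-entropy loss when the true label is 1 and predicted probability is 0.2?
L = 1.609

L = -1·log(0.2) - 0·log(0.8) = -log(0.2) = 1.609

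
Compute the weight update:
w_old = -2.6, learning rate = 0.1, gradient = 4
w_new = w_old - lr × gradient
w_new = -3

w_new = w - η·∂L/∂w = -2.6 - 0.1×(4) = -2.6 - (0.4) = -3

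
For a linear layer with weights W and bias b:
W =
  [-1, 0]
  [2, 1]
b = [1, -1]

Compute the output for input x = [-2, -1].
y = [3, -6]

Wx = [-1×-2 + 0×-1, 2×-2 + 1×-1]
   = [2, -5]
y = Wx + b = [2 + 1, -5 + -1] = [3, -6]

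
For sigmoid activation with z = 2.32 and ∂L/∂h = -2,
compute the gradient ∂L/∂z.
∂L/∂z = -0.1629

σ(2.32) = 0.9105
σ'(2.32) = σ(2.32)(1 - σ(2.32)) = 0.9105 × 0.08948 = 0.08147
∂L/∂z = ∂L/∂h · σ'(z) = -2 × 0.08147 = -0.1629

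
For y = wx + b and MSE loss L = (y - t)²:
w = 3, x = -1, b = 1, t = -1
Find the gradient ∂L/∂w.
∂L/∂w = 2

y = wx + b = (3)(-1) + 1 = -2
∂L/∂y = 2(y - t) = 2(-2 - -1) = -2
∂y/∂w = x = -1
∂L/∂w = ∂L/∂y · ∂y/∂w = -2 × -1 = 2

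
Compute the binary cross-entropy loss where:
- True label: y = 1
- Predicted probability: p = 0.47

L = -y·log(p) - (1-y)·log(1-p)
L = 0.755

L = -1·log(0.47) - 0·log(0.53) = -log(0.47) = 0.755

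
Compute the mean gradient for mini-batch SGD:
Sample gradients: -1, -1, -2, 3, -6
Average gradient = -1.4

Average = (1/5)(-1 + -1 + -2 + 3 + -6) = -7/5 = -1.4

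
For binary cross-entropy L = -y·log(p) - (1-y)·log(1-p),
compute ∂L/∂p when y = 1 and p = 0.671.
∂L/∂p = -1.49

∂L/∂p = -y/p + (1-y)/(1-p) = -1/0.671 + 0 = -1.49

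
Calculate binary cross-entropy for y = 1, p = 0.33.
L = 1.109

L = -1·log(0.33) - 0·log(0.67) = -log(0.33) = 1.109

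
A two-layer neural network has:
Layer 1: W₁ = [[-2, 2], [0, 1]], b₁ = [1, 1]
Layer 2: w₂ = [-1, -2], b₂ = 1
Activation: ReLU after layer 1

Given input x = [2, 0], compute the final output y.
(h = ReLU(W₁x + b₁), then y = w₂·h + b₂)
y = -1

Layer 1 pre-activation: z₁ = [-3, 1]
After ReLU: h = [0, 1]
Layer 2 output: y = -1×0 + -2×1 + 1 = -1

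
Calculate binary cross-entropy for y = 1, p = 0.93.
L = 0.07257

L = -1·log(0.93) - 0·log(0.07) = -log(0.93) = 0.07257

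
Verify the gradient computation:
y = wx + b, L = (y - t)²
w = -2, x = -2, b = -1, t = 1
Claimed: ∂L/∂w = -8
Correct

y = (-2)(-2) + -1 = 3
∂L/∂y = 2(y - t) = 2(3 - 1) = 4
∂y/∂w = x = -2
∂L/∂w = 4 × -2 = -8

Claimed value: -8
Correct: The correct gradient is -8.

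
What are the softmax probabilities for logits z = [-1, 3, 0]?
p = [0.0171, 0.9362, 0.0466]

exp(z) = [0.3679, 20.09, 1]
Sum = 21.45
p = [0.0171, 0.9362, 0.0466]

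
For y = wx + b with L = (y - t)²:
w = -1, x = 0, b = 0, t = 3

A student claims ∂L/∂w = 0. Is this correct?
Correct

y = (-1)(0) + 0 = 0
∂L/∂y = 2(y - t) = 2(0 - 3) = -6
∂y/∂w = x = 0
∂L/∂w = -6 × 0 = 0

Claimed value: 0
Correct: The correct gradient is 0.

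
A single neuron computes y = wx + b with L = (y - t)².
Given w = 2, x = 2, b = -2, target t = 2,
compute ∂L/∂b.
∂L/∂b = 0

y = wx + b = (2)(2) + -2 = 2
∂L/∂y = 2(y - t) = 2(2 - 2) = 0
∂y/∂b = 1
∂L/∂b = ∂L/∂y · ∂y/∂b = 0 × 1 = 0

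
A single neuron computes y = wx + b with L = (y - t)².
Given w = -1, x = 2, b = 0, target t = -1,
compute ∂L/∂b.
∂L/∂b = -2

y = wx + b = (-1)(2) + 0 = -2
∂L/∂y = 2(y - t) = 2(-2 - -1) = -2
∂y/∂b = 1
∂L/∂b = ∂L/∂y · ∂y/∂b = -2 × 1 = -2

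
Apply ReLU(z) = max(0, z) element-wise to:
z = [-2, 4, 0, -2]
h = [0, 4, 0, 0]

ReLU applied element-wise: max(0,-2)=0, max(0,4)=4, max(0,0)=0, max(0,-2)=0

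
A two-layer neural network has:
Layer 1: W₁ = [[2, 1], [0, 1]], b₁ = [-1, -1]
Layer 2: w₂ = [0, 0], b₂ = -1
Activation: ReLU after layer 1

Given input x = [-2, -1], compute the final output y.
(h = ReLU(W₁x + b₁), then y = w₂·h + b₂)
y = -1

Layer 1 pre-activation: z₁ = [-6, -2]
After ReLU: h = [0, 0]
Layer 2 output: y = 0×0 + 0×0 + -1 = -1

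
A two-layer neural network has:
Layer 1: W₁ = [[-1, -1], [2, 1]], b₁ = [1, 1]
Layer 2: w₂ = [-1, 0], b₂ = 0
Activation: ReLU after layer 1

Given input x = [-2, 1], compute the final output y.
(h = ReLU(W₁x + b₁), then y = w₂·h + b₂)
y = -2

Layer 1 pre-activation: z₁ = [2, -2]
After ReLU: h = [2, 0]
Layer 2 output: y = -1×2 + 0×0 + 0 = -2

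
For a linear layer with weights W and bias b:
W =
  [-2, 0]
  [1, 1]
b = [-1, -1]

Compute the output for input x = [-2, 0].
y = [3, -3]

Wx = [-2×-2 + 0×0, 1×-2 + 1×0]
   = [4, -2]
y = Wx + b = [4 + -1, -2 + -1] = [3, -3]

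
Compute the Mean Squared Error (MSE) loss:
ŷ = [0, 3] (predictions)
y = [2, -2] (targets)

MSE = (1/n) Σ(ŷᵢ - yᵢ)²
MSE = 14.5

MSE = (1/2)((0-2)² + (3--2)²) = (1/2)(4 + 25) = 14.5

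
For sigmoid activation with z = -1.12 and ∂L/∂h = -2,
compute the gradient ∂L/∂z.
∂L/∂z = -0.371

σ(-1.12) = 0.246
σ'(-1.12) = σ(-1.12)(1 - σ(-1.12)) = 0.246 × 0.754 = 0.1855
∂L/∂z = ∂L/∂h · σ'(z) = -2 × 0.1855 = -0.371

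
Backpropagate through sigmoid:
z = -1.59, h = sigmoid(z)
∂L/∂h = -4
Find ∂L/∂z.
∂L/∂z = -0.5628

σ(-1.59) = 0.1694
σ'(-1.59) = σ(-1.59)(1 - σ(-1.59)) = 0.1694 × 0.8306 = 0.1407
∂L/∂z = ∂L/∂h · σ'(z) = -4 × 0.1407 = -0.5628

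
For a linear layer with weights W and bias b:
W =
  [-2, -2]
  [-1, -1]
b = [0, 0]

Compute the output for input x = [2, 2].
y = [-8, -4]

Wx = [-2×2 + -2×2, -1×2 + -1×2]
   = [-8, -4]
y = Wx + b = [-8 + 0, -4 + 0] = [-8, -4]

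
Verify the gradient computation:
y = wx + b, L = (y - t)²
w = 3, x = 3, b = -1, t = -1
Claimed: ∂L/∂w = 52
Incorrect

y = (3)(3) + -1 = 8
∂L/∂y = 2(y - t) = 2(8 - -1) = 18
∂y/∂w = x = 3
∂L/∂w = 18 × 3 = 54

Claimed value: 52
Incorrect: The correct gradient is 54.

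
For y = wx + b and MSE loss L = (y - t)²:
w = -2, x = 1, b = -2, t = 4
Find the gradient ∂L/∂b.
∂L/∂b = -16

y = wx + b = (-2)(1) + -2 = -4
∂L/∂y = 2(y - t) = 2(-4 - 4) = -16
∂y/∂b = 1
∂L/∂b = ∂L/∂y · ∂y/∂b = -16 × 1 = -16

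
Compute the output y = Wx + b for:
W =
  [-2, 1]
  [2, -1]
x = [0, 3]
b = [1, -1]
y = [4, -4]

Wx = [-2×0 + 1×3, 2×0 + -1×3]
   = [3, -3]
y = Wx + b = [3 + 1, -3 + -1] = [4, -4]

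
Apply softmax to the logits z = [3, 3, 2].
p = [0.4223, 0.4223, 0.1554]

exp(z) = [20.09, 20.09, 7.389]
Sum = 47.56
p = [0.4223, 0.4223, 0.1554]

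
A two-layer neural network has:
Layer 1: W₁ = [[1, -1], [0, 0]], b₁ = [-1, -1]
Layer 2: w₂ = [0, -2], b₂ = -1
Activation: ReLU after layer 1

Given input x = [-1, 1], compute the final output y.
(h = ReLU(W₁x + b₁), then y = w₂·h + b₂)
y = -1

Layer 1 pre-activation: z₁ = [-3, -1]
After ReLU: h = [0, 0]
Layer 2 output: y = 0×0 + -2×0 + -1 = -1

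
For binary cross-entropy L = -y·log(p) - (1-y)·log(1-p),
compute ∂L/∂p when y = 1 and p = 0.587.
∂L/∂p = -1.704

∂L/∂p = -y/p + (1-y)/(1-p) = -1/0.587 + 0 = -1.704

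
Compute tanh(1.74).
0.9402

tanh(1.74) = (e^(1.74) - e^(-1.74))/(e^(1.74) + e^(-1.74)) = 0.9402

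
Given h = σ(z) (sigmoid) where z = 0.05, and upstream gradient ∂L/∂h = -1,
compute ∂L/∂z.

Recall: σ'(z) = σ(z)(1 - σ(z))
∂L/∂z = -0.2498

σ(0.05) = 0.5125
σ'(0.05) = σ(0.05)(1 - σ(0.05)) = 0.5125 × 0.4875 = 0.2498
∂L/∂z = ∂L/∂h · σ'(z) = -1 × 0.2498 = -0.2498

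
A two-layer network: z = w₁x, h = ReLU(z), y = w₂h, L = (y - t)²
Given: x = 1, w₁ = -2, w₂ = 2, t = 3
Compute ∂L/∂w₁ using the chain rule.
∂L/∂w₁ = 0

Forward pass:
z = w₁x = -2×1 = -2
h = ReLU(-2) = 0
y = w₂h = 2×0 = 0

Backward pass:
∂L/∂y = 2(y - t) = 2(0 - 3) = -6
∂y/∂h = w₂ = 2
∂h/∂z = 0 (ReLU derivative)
∂z/∂w₁ = x = 1

∂L/∂w₁ = -6 × 2 × 0 × 1 = 0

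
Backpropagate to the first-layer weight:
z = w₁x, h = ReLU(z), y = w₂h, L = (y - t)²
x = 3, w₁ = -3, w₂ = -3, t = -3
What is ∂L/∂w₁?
∂L/∂w₁ = 0

Forward pass:
z = w₁x = -3×3 = -9
h = ReLU(-9) = 0
y = w₂h = -3×0 = 0

Backward pass:
∂L/∂y = 2(y - t) = 2(0 - -3) = 6
∂y/∂h = w₂ = -3
∂h/∂z = 0 (ReLU derivative)
∂z/∂w₁ = x = 3

∂L/∂w₁ = 6 × -3 × 0 × 3 = 0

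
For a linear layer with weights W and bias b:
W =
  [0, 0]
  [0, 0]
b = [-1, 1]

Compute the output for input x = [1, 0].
y = [-1, 1]

Wx = [0×1 + 0×0, 0×1 + 0×0]
   = [0, 0]
y = Wx + b = [0 + -1, 0 + 1] = [-1, 1]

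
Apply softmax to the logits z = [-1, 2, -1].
p = [0.0453, 0.9094, 0.0453]

exp(z) = [0.3679, 7.389, 0.3679]
Sum = 8.125
p = [0.0453, 0.9094, 0.0453]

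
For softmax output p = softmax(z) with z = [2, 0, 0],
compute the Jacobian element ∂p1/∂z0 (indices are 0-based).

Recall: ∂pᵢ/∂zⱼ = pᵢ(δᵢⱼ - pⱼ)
∂p1/∂z0 = -0.08382

p = softmax(z) = [0.787, 0.1065, 0.1065]
p1 = 0.1065, p0 = 0.787

∂p1/∂z0 = -p1 × p0 = -0.1065 × 0.787 = -0.08382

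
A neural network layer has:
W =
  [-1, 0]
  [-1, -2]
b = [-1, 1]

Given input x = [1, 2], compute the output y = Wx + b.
y = [-2, -4]

Wx = [-1×1 + 0×2, -1×1 + -2×2]
   = [-1, -5]
y = Wx + b = [-1 + -1, -5 + 1] = [-2, -4]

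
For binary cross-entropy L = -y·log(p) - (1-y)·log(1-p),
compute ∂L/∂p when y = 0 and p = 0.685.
∂L/∂p = 3.175

∂L/∂p = -y/p + (1-y)/(1-p) = 0 + 1/0.315 = 3.175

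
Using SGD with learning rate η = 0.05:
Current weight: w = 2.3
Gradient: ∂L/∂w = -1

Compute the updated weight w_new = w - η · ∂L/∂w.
w_new = 2.35

w_new = w - η·∂L/∂w = 2.3 - 0.05×(-1) = 2.3 - (-0.05) = 2.35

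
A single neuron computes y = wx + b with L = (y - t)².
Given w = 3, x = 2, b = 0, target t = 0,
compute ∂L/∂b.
∂L/∂b = 12

y = wx + b = (3)(2) + 0 = 6
∂L/∂y = 2(y - t) = 2(6 - 0) = 12
∂y/∂b = 1
∂L/∂b = ∂L/∂y · ∂y/∂b = 12 × 1 = 12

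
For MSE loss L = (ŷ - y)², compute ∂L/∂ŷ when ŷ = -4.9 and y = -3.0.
∂L/∂ŷ = -3.8

∂L/∂ŷ = 2(ŷ - y) = 2(-4.9 - -3.0) = 2(-1.9) = -3.8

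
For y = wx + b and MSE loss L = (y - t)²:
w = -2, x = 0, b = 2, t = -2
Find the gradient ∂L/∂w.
∂L/∂w = 0

y = wx + b = (-2)(0) + 2 = 2
∂L/∂y = 2(y - t) = 2(2 - -2) = 8
∂y/∂w = x = 0
∂L/∂w = ∂L/∂y · ∂y/∂w = 8 × 0 = 0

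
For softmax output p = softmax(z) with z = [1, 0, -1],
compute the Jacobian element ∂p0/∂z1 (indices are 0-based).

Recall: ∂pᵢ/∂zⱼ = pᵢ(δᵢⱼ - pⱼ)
∂p0/∂z1 = -0.1628

p = softmax(z) = [0.6652, 0.2447, 0.09003]
p0 = 0.6652, p1 = 0.2447

∂p0/∂z1 = -p0 × p1 = -0.6652 × 0.2447 = -0.1628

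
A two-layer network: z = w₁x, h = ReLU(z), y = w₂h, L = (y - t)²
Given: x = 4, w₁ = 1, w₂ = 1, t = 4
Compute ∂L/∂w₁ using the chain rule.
∂L/∂w₁ = 0

Forward pass:
z = w₁x = 1×4 = 4
h = ReLU(4) = 4
y = w₂h = 1×4 = 4

Backward pass:
∂L/∂y = 2(y - t) = 2(4 - 4) = 0
∂y/∂h = w₂ = 1
∂h/∂z = 1 (ReLU derivative)
∂z/∂w₁ = x = 4

∂L/∂w₁ = 0 × 1 × 1 × 4 = 0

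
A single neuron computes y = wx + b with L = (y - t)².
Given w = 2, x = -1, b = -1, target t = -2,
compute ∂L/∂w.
∂L/∂w = 2

y = wx + b = (2)(-1) + -1 = -3
∂L/∂y = 2(y - t) = 2(-3 - -2) = -2
∂y/∂w = x = -1
∂L/∂w = ∂L/∂y · ∂y/∂w = -2 × -1 = 2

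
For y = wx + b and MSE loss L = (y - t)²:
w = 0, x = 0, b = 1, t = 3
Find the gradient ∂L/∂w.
∂L/∂w = 0

y = wx + b = (0)(0) + 1 = 1
∂L/∂y = 2(y - t) = 2(1 - 3) = -4
∂y/∂w = x = 0
∂L/∂w = ∂L/∂y · ∂y/∂w = -4 × 0 = 0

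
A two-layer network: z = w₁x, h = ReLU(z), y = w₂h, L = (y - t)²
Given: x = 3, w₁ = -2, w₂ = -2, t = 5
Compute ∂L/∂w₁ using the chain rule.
∂L/∂w₁ = 0

Forward pass:
z = w₁x = -2×3 = -6
h = ReLU(-6) = 0
y = w₂h = -2×0 = 0

Backward pass:
∂L/∂y = 2(y - t) = 2(0 - 5) = -10
∂y/∂h = w₂ = -2
∂h/∂z = 0 (ReLU derivative)
∂z/∂w₁ = x = 3

∂L/∂w₁ = -10 × -2 × 0 × 3 = 0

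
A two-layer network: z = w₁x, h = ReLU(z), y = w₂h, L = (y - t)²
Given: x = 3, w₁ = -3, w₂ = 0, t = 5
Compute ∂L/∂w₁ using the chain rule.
∂L/∂w₁ = 0

Forward pass:
z = w₁x = -3×3 = -9
h = ReLU(-9) = 0
y = w₂h = 0×0 = 0

Backward pass:
∂L/∂y = 2(y - t) = 2(0 - 5) = -10
∂y/∂h = w₂ = 0
∂h/∂z = 0 (ReLU derivative)
∂z/∂w₁ = x = 3

∂L/∂w₁ = -10 × 0 × 0 × 3 = 0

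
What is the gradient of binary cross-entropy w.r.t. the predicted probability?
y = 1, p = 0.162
∂L/∂p = -6.173

∂L/∂p = -y/p + (1-y)/(1-p) = -1/0.162 + 0 = -6.173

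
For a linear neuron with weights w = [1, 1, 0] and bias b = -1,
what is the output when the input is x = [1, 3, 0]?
y = 3

y = (1)(1) + (1)(3) + (0)(0) + -1 = 3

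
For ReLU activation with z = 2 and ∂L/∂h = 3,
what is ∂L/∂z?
∂L/∂z = 3

h = ReLU(2) = 2
Since z > 0: ∂h/∂z = 1
∂L/∂z = ∂L/∂h · ∂h/∂z = 3 × 1 = 3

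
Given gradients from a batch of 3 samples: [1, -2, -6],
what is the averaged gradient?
Average gradient = -2.333

Average = (1/3)(1 + -2 + -6) = -7/3 = -2.333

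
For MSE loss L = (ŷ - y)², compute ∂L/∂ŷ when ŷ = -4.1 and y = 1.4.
∂L/∂ŷ = -11.0

∂L/∂ŷ = 2(ŷ - y) = 2(-4.1 - 1.4) = 2(-5.5) = -11.0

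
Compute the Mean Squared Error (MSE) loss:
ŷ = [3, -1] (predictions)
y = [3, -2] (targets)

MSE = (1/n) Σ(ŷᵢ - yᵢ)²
MSE = 0.5

MSE = (1/2)((3-3)² + (-1--2)²) = (1/2)(0 + 1) = 0.5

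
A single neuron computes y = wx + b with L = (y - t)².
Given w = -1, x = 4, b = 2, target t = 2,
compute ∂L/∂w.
∂L/∂w = -32

y = wx + b = (-1)(4) + 2 = -2
∂L/∂y = 2(y - t) = 2(-2 - 2) = -8
∂y/∂w = x = 4
∂L/∂w = ∂L/∂y · ∂y/∂w = -8 × 4 = -32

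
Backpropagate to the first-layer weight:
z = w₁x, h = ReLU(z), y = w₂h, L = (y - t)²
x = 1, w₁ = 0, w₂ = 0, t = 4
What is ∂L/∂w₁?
∂L/∂w₁ = 0

Forward pass:
z = w₁x = 0×1 = 0
h = ReLU(0) = 0
y = w₂h = 0×0 = 0

Backward pass:
∂L/∂y = 2(y - t) = 2(0 - 4) = -8
∂y/∂h = w₂ = 0
∂h/∂z = 0 (ReLU derivative)
∂z/∂w₁ = x = 1

∂L/∂w₁ = -8 × 0 × 0 × 1 = 0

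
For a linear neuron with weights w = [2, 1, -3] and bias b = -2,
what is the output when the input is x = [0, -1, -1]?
y = 0

y = (2)(0) + (1)(-1) + (-3)(-1) + -2 = 0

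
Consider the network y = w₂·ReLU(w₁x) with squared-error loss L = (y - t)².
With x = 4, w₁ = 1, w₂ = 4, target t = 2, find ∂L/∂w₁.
∂L/∂w₁ = 448

Forward pass:
z = w₁x = 1×4 = 4
h = ReLU(4) = 4
y = w₂h = 4×4 = 16

Backward pass:
∂L/∂y = 2(y - t) = 2(16 - 2) = 28
∂y/∂h = w₂ = 4
∂h/∂z = 1 (ReLU derivative)
∂z/∂w₁ = x = 4

∂L/∂w₁ = 28 × 4 × 1 × 4 = 448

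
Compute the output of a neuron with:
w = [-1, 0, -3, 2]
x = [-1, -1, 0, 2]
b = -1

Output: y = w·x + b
y = 4

y = (-1)(-1) + (0)(-1) + (-3)(0) + (2)(2) + -1 = 4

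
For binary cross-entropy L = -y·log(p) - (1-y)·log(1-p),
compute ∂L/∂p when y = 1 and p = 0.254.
∂L/∂p = -3.937

∂L/∂p = -y/p + (1-y)/(1-p) = -1/0.254 + 0 = -3.937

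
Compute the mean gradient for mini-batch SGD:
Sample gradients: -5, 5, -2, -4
Average gradient = -1.5

Average = (1/4)(-5 + 5 + -2 + -4) = -6/4 = -1.5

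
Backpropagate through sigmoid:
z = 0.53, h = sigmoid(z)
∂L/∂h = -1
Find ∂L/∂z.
∂L/∂z = -0.2332

σ(0.53) = 0.6295
σ'(0.53) = σ(0.53)(1 - σ(0.53)) = 0.6295 × 0.3705 = 0.2332
∂L/∂z = ∂L/∂h · σ'(z) = -1 × 0.2332 = -0.2332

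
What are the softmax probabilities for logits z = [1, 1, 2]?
p = [0.2119, 0.2119, 0.5761]

exp(z) = [2.718, 2.718, 7.389]
Sum = 12.83
p = [0.2119, 0.2119, 0.5761]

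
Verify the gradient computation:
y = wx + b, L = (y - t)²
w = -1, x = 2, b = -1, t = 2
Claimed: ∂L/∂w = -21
Incorrect

y = (-1)(2) + -1 = -3
∂L/∂y = 2(y - t) = 2(-3 - 2) = -10
∂y/∂w = x = 2
∂L/∂w = -10 × 2 = -20

Claimed value: -21
Incorrect: The correct gradient is -20.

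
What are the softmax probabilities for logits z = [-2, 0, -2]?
p = [0.1065, 0.787, 0.1065]

exp(z) = [0.1353, 1, 0.1353]
Sum = 1.271
p = [0.1065, 0.787, 0.1065]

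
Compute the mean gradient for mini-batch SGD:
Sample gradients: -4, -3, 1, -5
Average gradient = -2.75

Average = (1/4)(-4 + -3 + 1 + -5) = -11/4 = -2.75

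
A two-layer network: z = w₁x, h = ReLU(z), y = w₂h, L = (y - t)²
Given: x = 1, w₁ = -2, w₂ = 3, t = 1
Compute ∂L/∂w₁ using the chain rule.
∂L/∂w₁ = 0

Forward pass:
z = w₁x = -2×1 = -2
h = ReLU(-2) = 0
y = w₂h = 3×0 = 0

Backward pass:
∂L/∂y = 2(y - t) = 2(0 - 1) = -2
∂y/∂h = w₂ = 3
∂h/∂z = 0 (ReLU derivative)
∂z/∂w₁ = x = 1

∂L/∂w₁ = -2 × 3 × 0 × 1 = 0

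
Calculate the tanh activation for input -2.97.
-0.9947

tanh(-2.97) = (e^(-2.97) - e^(2.97))/(e^(-2.97) + e^(2.97)) = -0.9947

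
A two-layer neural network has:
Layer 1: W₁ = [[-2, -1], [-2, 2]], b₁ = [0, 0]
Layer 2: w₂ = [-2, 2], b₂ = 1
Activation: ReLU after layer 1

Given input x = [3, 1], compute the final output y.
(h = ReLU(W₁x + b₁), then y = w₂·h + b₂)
y = 1

Layer 1 pre-activation: z₁ = [-7, -4]
After ReLU: h = [0, 0]
Layer 2 output: y = -2×0 + 2×0 + 1 = 1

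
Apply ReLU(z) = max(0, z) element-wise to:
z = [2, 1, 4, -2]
h = [2, 1, 4, 0]

ReLU applied element-wise: max(0,2)=2, max(0,1)=1, max(0,4)=4, max(0,-2)=0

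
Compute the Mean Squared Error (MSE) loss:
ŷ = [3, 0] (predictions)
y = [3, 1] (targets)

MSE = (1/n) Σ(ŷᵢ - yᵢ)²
MSE = 0.5

MSE = (1/2)((3-3)² + (0-1)²) = (1/2)(0 + 1) = 0.5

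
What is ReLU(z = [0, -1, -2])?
h = [0, 0, 0]

ReLU applied element-wise: max(0,0)=0, max(0,-1)=0, max(0,-2)=0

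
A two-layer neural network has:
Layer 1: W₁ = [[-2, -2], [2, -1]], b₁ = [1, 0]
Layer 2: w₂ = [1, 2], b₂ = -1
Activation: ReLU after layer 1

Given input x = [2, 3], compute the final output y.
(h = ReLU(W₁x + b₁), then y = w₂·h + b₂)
y = 1

Layer 1 pre-activation: z₁ = [-9, 1]
After ReLU: h = [0, 1]
Layer 2 output: y = 1×0 + 2×1 + -1 = 1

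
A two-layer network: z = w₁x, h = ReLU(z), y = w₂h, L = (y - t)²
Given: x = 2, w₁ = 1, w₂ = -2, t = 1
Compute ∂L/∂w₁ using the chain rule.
∂L/∂w₁ = 40

Forward pass:
z = w₁x = 1×2 = 2
h = ReLU(2) = 2
y = w₂h = -2×2 = -4

Backward pass:
∂L/∂y = 2(y - t) = 2(-4 - 1) = -10
∂y/∂h = w₂ = -2
∂h/∂z = 1 (ReLU derivative)
∂z/∂w₁ = x = 2

∂L/∂w₁ = -10 × -2 × 1 × 2 = 40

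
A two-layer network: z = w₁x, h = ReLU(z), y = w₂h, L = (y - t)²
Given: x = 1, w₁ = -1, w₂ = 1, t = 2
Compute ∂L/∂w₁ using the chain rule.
∂L/∂w₁ = 0

Forward pass:
z = w₁x = -1×1 = -1
h = ReLU(-1) = 0
y = w₂h = 1×0 = 0

Backward pass:
∂L/∂y = 2(y - t) = 2(0 - 2) = -4
∂y/∂h = w₂ = 1
∂h/∂z = 0 (ReLU derivative)
∂z/∂w₁ = x = 1

∂L/∂w₁ = -4 × 1 × 0 × 1 = 0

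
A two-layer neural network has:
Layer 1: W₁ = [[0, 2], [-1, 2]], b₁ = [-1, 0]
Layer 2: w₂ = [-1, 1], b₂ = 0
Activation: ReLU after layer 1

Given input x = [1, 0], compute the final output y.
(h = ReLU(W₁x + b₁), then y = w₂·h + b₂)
y = 0

Layer 1 pre-activation: z₁ = [-1, -1]
After ReLU: h = [0, 0]
Layer 2 output: y = -1×0 + 1×0 + 0 = 0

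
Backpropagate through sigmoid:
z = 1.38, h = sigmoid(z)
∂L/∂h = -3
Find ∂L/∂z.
∂L/∂z = -0.4818

σ(1.38) = 0.799
σ'(1.38) = σ(1.38)(1 - σ(1.38)) = 0.799 × 0.201 = 0.1606
∂L/∂z = ∂L/∂h · σ'(z) = -3 × 0.1606 = -0.4818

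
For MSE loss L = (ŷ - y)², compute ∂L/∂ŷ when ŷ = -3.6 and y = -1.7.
∂L/∂ŷ = -3.8

∂L/∂ŷ = 2(ŷ - y) = 2(-3.6 - -1.7) = 2(-1.9) = -3.8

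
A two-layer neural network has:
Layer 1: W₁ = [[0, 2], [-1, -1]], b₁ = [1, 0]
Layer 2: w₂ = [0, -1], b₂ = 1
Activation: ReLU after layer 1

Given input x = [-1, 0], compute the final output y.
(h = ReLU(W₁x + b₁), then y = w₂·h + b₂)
y = 0

Layer 1 pre-activation: z₁ = [1, 1]
After ReLU: h = [1, 1]
Layer 2 output: y = 0×1 + -1×1 + 1 = 0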